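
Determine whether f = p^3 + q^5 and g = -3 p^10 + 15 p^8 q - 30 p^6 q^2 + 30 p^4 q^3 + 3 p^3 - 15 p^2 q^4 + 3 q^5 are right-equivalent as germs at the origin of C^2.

The Hessian of f at 0 is [[0, 0], [0, 0]] with rank 0, so corank 2. A Groebner basis of the Jacobian ideal J(f) in C{p,q} is {q^4, p^2}; counting standard monomials gives mu = 8. Corank 2; j^3 = p^3 is a perfect cube, so E-series; the 5-jet and mu = 8 give E_8. The Hessian of g at 0 is [[0, 0], [0, 0]] with rank 0, so corank 2. A Groebner basis of the Jacobian ideal J(g) in C{p,q} is {q^4, p^2}; counting standard monomials gives mu = 8. Corank 2; j^3 = 3*p^3 is a perfect cube, so E-series; the 5-jet and mu = 8 give E_8. Both have type E_8, hence right-equivalent.

Yes.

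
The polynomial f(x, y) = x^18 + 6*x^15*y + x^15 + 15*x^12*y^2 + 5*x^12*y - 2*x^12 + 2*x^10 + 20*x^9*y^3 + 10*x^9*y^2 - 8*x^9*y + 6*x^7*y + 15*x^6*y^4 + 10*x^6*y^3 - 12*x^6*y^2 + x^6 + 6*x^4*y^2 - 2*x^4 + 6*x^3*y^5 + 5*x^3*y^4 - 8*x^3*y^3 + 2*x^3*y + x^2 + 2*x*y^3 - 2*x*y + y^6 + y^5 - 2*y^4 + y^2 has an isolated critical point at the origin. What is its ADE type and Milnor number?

Type A_4, Milnor number mu = 4.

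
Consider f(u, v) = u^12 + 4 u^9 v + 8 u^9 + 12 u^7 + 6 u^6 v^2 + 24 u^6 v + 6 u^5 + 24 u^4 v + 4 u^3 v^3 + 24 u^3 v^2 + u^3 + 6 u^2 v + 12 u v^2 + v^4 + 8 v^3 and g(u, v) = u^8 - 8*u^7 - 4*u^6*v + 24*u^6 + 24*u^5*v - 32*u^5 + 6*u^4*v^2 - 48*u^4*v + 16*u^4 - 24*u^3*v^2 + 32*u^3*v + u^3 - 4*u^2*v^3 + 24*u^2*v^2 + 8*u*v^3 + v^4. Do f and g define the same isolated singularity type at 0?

Yes.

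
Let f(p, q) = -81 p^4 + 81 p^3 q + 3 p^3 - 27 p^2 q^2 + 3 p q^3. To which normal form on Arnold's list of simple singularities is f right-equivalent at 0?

E_7

The Hessian of f at 0 has rank 0. Corank 2; j^3 = 3*p^3 is a perfect cube, so E-series; the 4-jet and mu = 7 give E_7.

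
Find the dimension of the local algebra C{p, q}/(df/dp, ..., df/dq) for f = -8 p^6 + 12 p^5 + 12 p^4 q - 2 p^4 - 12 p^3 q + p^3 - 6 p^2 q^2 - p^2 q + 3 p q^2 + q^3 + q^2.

2

The Hessian of f at 0 has rank 1. Corank 1: A-series; mu = 2 gives A_2.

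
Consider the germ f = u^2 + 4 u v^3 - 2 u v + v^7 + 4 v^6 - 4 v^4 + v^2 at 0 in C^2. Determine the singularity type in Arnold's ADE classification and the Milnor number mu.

The Hessian of f at 0 is [[2, -2], [-2, 2]] with rank 1, so corank 1. A Groebner basis of the Jacobian ideal J(f) in C{u,v} is {u/2 + v^3 - v/2, u^2 - 2*u*v + v^2}; counting standard monomials gives mu = 6. Corank 1: A-series; mu = 6 gives A_6.

Type A_6, Milnor number mu = 6.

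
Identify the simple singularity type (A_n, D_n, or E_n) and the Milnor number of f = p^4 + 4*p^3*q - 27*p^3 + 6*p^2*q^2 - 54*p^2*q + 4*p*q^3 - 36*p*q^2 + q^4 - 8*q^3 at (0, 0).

Type E6, Milnor number mu = 6.

The Hessian of f at 0 has rank 0. Corank 2; j^3 = -(3*p + 2*q)^3 is a perfect cube, so E-series; the 4-jet and mu = 6 give E_6.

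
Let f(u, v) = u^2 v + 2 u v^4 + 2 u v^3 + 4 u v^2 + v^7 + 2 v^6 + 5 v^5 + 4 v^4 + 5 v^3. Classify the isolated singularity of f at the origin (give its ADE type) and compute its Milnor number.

Type D_{4}, Milnor number mu = 4.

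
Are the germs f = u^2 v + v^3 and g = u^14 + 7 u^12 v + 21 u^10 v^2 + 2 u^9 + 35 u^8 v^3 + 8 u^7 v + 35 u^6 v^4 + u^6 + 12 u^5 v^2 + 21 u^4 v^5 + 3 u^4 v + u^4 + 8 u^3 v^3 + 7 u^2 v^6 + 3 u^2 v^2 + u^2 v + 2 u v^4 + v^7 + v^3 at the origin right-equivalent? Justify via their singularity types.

The Hessian of f at 0 has rank 0. Corank 2; j^3 = v*(u^2 + v^2) splits into three distinct lines over C (the quadratic factor has nonzero discriminant), so D_4. The Hessian of g at 0 has rank 0. Corank 2; j^3 = v*(u^2 + v^2) splits into three distinct lines over C (the quadratic factor has nonzero discriminant), so D_4. Both have type D_4, hence right-equivalent.

Yes.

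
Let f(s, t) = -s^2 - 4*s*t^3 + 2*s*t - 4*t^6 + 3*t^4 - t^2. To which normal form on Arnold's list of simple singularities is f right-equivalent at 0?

A_{3}

The Hessian of f at 0 has rank 1. Corank 1: A-series; mu = 3 gives A_3.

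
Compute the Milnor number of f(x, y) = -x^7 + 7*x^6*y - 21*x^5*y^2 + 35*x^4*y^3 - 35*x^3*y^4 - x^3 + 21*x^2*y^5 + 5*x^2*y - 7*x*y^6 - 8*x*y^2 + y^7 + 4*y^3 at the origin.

8

The Hessian of f at 0 has rank 0. Corank 2; j^3 = -(x - 2*y)^2*(x - y) has shape L^2 M (L != M), so D-series; mu = 8 gives D_8.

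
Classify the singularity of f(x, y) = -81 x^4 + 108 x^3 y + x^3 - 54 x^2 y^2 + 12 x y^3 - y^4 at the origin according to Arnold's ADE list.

E_{6}

The Hessian of f at 0 is [[0, 0], [0, 0]] with rank 0, so corank 2. A Groebner basis of the Jacobian ideal J(f) in C{x,y} is {y^4, x*y^2 - y^3/9, x^2}; counting standard monomials gives mu = 6. Corank 2; j^3 = x^3 is a perfect cube, so E-series; the 4-jet and mu = 6 give E_6.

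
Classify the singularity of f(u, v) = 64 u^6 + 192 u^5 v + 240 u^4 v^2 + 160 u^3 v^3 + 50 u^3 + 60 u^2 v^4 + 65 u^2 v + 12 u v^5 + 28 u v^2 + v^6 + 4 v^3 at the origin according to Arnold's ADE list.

D_7

The Hessian of f at 0 has rank 0. Corank 2; j^3 = (2*u + v)*(5*u + 2*v)^2 has shape L^2 M (L != M), so D-series; mu = 7 gives D_7.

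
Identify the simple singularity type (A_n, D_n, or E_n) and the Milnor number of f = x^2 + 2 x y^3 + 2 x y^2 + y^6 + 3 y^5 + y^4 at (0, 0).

The Hessian of f at 0 has rank 1. Corank 1: A-series; mu = 4 gives A_4.

Type A4, Milnor number mu = 4.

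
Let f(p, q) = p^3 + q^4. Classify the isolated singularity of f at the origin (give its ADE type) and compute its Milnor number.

Type E_{6}, Milnor number mu = 6.

The Hessian of f at 0 has rank 0. Corank 2; j^3 = p^3 is a perfect cube, so E-series; the 4-jet and mu = 6 give E_6.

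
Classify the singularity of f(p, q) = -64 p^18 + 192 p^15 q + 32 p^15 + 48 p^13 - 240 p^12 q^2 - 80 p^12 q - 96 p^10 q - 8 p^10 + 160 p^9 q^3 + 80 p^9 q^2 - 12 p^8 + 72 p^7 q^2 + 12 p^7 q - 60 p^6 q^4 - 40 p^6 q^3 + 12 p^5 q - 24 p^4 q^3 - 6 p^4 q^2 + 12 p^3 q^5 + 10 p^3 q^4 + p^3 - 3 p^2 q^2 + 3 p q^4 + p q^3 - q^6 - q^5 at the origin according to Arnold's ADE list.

E_7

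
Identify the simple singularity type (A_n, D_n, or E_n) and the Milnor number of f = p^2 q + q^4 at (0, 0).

Type D_5, Milnor number mu = 5.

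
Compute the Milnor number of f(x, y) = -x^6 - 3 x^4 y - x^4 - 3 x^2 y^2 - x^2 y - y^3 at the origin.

4

The Hessian of f at 0 has rank 0. Corank 2; j^3 = -y*(x^2 + y^2) splits into three distinct lines over C (the quadratic factor has nonzero discriminant), so D_4.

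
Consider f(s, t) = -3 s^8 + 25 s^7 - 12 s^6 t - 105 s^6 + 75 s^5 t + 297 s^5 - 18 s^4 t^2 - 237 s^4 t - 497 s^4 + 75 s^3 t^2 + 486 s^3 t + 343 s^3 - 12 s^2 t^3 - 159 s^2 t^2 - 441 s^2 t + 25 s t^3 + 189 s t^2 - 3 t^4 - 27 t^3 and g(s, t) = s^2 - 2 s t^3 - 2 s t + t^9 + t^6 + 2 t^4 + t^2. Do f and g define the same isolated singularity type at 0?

No.

The Hessian of f at 0 has rank 0. Corank 2; j^3 = (7*s - 3*t)^3 is a perfect cube, so E-series; the 4-jet and mu = 7 give E_7. The Hessian of g at 0 has rank 1. Corank 1: A-series; mu = 8 gives A_8. f is E_7 but g is A_8, hence not right-equivalent.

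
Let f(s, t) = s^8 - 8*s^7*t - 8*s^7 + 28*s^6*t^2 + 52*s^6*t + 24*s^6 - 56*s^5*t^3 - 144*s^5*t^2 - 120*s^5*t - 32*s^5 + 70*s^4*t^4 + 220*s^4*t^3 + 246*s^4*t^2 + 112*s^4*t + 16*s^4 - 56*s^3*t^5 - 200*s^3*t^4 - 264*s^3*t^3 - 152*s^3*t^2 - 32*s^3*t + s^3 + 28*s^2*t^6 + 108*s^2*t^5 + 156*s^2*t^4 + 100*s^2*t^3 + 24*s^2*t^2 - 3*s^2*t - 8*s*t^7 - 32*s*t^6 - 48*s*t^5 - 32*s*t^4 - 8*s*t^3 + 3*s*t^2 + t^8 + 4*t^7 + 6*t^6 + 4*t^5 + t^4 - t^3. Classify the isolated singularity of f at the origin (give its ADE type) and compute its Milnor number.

Type E_{6}, Milnor number mu = 6.

The Hessian of f at 0 is [[0, 0], [0, 0]] with rank 0, so corank 2. A Groebner basis of the Jacobian ideal J(f) in C{s,t} is {t^4, s*t^2 - 5*t^3/6, s^2 - 2*s*t + t^2}; counting standard monomials gives mu = 6. Corank 2; j^3 = (s - t)^3 is a perfect cube, so E-series; the 4-jet and mu = 6 give E_6.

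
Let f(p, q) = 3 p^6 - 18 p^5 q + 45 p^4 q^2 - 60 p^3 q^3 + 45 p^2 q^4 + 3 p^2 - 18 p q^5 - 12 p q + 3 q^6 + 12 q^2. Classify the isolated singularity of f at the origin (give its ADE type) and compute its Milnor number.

Type A5, Milnor number mu = 5.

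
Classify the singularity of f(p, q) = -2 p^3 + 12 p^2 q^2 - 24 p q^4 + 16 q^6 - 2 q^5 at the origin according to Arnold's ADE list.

E_8

The Hessian of f at 0 is [[0, 0], [0, 0]] with rank 0, so corank 2. A Groebner basis of the Jacobian ideal J(f) in C{p,q} is {q^4, p^3, -p^2/4 + p*q^2}; counting standard monomials gives mu = 8. Corank 2; j^3 = -2*p^3 is a perfect cube, so E-series; the 5-jet and mu = 8 give E_8.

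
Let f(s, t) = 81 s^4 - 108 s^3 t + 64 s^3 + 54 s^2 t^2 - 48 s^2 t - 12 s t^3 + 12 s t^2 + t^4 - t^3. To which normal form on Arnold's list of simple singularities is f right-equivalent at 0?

E6

The Hessian of f at 0 has rank 0. Corank 2; j^3 = (4*s - t)^3 is a perfect cube, so E-series; the 4-jet and mu = 6 give E_6.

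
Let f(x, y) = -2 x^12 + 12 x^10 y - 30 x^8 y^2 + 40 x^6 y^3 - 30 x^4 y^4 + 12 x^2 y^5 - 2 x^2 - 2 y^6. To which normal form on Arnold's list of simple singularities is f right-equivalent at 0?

A_{5}

The Hessian of f at 0 is [[-4, 0], [0, 0]] with rank 1, so corank 1. A Groebner basis of the Jacobian ideal J(f) in C{x,y} is {y^5, x}; counting standard monomials gives mu = 5. Corank 1: A-series; mu = 5 gives A_5.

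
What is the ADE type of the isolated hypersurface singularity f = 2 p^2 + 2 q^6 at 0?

The Hessian of f at 0 is [[4, 0], [0, 0]] with rank 1, so corank 1. A Groebner basis of the Jacobian ideal J(f) in C{p,q} is {q^5, p}; counting standard monomials gives mu = 5. Corank 1: A-series; mu = 5 gives A_5.

A5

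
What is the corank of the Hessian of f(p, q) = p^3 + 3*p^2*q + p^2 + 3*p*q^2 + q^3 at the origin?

1

The Hessian at 0 is [[2, 0], [0, 0]] of rank 1; hence corank 1.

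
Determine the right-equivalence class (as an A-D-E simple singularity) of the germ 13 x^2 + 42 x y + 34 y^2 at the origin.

A_1

The Hessian of f at 0 has rank 2. Corank 0: nondegenerate Morse point, so A_1.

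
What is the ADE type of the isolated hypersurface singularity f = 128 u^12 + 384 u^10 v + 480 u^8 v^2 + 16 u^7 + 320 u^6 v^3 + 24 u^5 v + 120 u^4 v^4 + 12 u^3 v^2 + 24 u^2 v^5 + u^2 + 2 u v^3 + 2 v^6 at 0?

A_{5}

The Hessian of f at 0 has rank 1. Corank 1: A-series; mu = 5 gives A_5.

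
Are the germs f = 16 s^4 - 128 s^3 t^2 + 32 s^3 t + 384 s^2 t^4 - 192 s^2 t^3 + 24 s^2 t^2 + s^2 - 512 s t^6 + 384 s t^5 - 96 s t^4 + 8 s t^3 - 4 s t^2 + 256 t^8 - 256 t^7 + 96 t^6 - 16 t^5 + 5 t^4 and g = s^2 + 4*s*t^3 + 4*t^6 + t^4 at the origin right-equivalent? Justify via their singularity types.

Yes.

The Hessian of f at 0 has rank 1. Corank 1: A-series; mu = 3 gives A_3. The Hessian of g at 0 has rank 1. Corank 1: A-series; mu = 3 gives A_3. Both have type A_3, hence right-equivalent.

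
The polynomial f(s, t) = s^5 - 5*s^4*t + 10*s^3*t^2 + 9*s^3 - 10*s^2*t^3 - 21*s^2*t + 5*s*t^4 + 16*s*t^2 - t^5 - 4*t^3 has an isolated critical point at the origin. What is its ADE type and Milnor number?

The Hessian of f at 0 has rank 0. Corank 2; j^3 = (s - t)*(3*s - 2*t)^2 has shape L^2 M (L != M), so D-series; mu = 6 gives D_6.

Type D_{6}, Milnor number mu = 6.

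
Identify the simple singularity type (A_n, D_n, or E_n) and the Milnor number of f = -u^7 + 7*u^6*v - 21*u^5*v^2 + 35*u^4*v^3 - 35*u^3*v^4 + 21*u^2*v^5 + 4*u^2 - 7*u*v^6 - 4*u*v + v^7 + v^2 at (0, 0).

The Hessian of f at 0 has rank 1. Corank 1: A-series; mu = 6 gives A_6.

Type A_6, Milnor number mu = 6.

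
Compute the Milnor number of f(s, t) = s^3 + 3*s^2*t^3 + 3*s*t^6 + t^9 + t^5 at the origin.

The Hessian of f at 0 has rank 0. Corank 2; j^3 = s^3 is a perfect cube, so E-series; the 5-jet and mu = 8 give E_8.

8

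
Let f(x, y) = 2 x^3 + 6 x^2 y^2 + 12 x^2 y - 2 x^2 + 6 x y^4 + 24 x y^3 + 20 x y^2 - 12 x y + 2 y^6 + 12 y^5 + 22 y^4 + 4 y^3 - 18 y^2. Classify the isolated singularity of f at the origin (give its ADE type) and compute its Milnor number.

Type A_{2}, Milnor number mu = 2.

The Hessian of f at 0 is [[-4, -12], [-12, -36]] with rank 1, so corank 1. A Groebner basis of the Jacobian ideal J(f) in C{x,y} is {y^2, x + 3*y}; counting standard monomials gives mu = 2. Corank 1: A-series; mu = 2 gives A_2.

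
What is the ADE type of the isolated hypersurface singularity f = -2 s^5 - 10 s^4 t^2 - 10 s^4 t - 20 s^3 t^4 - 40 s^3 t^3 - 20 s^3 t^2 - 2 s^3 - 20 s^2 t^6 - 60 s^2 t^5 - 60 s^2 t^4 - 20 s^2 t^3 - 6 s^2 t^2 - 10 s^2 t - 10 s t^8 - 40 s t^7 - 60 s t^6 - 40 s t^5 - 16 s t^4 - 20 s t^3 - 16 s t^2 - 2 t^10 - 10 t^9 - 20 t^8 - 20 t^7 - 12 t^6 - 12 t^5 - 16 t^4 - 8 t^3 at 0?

D_{6}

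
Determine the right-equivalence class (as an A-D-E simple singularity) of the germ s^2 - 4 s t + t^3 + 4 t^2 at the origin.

The Hessian of f at 0 is [[2, -4], [-4, 8]] with rank 1, so corank 1. A Groebner basis of the Jacobian ideal J(f) in C{s,t} is {t^2, s - 2*t}; counting standard monomials gives mu = 2. Corank 1: A-series; mu = 2 gives A_2.

A_2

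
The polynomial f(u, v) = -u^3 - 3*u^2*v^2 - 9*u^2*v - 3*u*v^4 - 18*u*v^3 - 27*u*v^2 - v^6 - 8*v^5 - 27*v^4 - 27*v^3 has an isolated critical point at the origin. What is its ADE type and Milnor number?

The Hessian of f at 0 is [[0, 0], [0, 0]] with rank 0, so corank 2. A Groebner basis of the Jacobian ideal J(f) in C{u,v} is {v^4, u^3 + 9*u^2*v - 27*u^2/2 - 81*u*v - 54*v^3 - 243*v^2/2, u^2/2 + u*v^2 + 3*u*v + 3*v^3 + 9*v^2/2}; counting standard monomials gives mu = 8. Corank 2; j^3 = -(u + 3*v)^3 is a perfect cube, so E-series; the 5-jet and mu = 8 give E_8.

Type E_8, Milnor number mu = 8.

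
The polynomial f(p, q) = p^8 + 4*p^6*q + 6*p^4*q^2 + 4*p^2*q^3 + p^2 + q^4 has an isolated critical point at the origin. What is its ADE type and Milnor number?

The Hessian of f at 0 has rank 1. Corank 1: A-series; mu = 3 gives A_3.

Type A3, Milnor number mu = 3.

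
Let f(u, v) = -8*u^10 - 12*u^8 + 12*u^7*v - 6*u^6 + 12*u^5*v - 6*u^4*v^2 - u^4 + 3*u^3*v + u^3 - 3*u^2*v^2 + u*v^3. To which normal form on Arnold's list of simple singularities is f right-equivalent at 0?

E_7

The Hessian of f at 0 is [[0, 0], [0, 0]] with rank 0, so corank 2. A Groebner basis of the Jacobian ideal J(f) in C{u,v} is {3*u^2 + v^4 + v^3, u^3, u^2*v - u^2 - v^3/3, -2*u^2 + u*v^2 - 2*v^3/3}; counting standard monomials gives mu = 7. Corank 2; j^3 = u^3 is a perfect cube, so E-series; the 4-jet and mu = 7 give E_7.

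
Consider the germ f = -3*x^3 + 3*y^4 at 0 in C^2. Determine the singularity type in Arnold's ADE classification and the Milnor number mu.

Type E6, Milnor number mu = 6.

The Hessian of f at 0 is [[0, 0], [0, 0]] with rank 0, so corank 2. A Groebner basis of the Jacobian ideal J(f) in C{x,y} is {y^3, x^2}; counting standard monomials gives mu = 6. Corank 2; j^3 = -3*x^3 is a perfect cube, so E-series; the 4-jet and mu = 6 give E_6.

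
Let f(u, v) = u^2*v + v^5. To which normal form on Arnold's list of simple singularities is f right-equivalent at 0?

The Hessian of f at 0 is [[0, 0], [0, 0]] with rank 0, so corank 2. A Groebner basis of the Jacobian ideal J(f) in C{u,v} is {u^2/5 + v^4, u^3, u*v}; counting standard monomials gives mu = 6. Corank 2; j^3 = u^2*v has shape L^2 M (L != M), so D-series; mu = 6 gives D_6.

D6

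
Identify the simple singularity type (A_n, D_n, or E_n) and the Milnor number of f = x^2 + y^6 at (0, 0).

Type A5, Milnor number mu = 5.

The Hessian of f at 0 has rank 1. Corank 1: A-series; mu = 5 gives A_5.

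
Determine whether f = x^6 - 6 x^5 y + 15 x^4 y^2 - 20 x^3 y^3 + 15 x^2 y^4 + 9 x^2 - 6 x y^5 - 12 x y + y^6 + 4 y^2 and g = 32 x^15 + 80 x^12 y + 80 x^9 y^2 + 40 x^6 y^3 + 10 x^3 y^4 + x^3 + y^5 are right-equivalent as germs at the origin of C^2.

The Hessian of f at 0 has rank 1. Corank 1: A-series; mu = 5 gives A_5. The Hessian of g at 0 has rank 0. Corank 2; j^3 = x^3 is a perfect cube, so E-series; the 5-jet and mu = 8 give E_8. f is A_5 but g is E_8, hence not right-equivalent.

No.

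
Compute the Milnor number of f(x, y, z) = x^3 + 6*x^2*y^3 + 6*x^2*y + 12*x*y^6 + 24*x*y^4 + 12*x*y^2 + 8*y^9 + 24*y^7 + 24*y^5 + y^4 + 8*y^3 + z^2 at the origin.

6

The Hessian of f at 0 is [[0, 0, 0], [0, 0, 0], [0, 0, 2]] with rank 1, so corank 2. A Groebner basis of the Jacobian ideal J(f) in C{x,y,z} is {y^3, x^2 + 4*x*y + 4*y^2, z}; counting standard monomials gives mu = 6. Corank 2; j^3 = (x + 2*y)^3 is a perfect cube, so E-series; the 4-jet and mu = 6 give E_6.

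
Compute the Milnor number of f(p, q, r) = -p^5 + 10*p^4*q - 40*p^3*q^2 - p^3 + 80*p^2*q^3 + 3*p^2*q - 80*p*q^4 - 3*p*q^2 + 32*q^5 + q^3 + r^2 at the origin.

8

The Hessian of f at 0 is [[0, 0, 0], [0, 0, 0], [0, 0, 2]] with rank 1, so corank 2. A Groebner basis of the Jacobian ideal J(f) in C{p,q,r} is {q^5, p*q^3 - 5*q^4/4, p^2 - 2*p*q + q^2, r}; counting standard monomials gives mu = 8. Corank 2; j^3 = -(p - q)^3 is a perfect cube, so E-series; the 5-jet and mu = 8 give E_8.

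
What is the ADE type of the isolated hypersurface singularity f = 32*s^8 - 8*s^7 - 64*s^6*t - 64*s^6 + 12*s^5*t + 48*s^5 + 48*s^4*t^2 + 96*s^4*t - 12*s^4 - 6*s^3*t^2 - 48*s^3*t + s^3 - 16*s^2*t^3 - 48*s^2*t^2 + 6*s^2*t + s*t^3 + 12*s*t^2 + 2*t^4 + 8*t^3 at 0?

E7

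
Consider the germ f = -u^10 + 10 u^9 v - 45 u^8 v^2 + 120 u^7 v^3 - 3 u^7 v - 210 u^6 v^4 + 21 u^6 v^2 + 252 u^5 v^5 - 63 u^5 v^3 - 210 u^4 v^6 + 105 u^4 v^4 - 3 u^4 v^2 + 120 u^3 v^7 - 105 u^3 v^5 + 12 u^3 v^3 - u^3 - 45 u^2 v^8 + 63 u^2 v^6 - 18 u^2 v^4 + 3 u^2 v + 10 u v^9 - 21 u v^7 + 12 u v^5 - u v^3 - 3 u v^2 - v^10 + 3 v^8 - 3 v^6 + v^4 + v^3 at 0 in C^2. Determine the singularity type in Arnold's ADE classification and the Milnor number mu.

Type E7, Milnor number mu = 7.

The Hessian of f at 0 has rank 0. Corank 2; j^3 = -(u - v)^3 is a perfect cube, so E-series; the 4-jet and mu = 7 give E_7.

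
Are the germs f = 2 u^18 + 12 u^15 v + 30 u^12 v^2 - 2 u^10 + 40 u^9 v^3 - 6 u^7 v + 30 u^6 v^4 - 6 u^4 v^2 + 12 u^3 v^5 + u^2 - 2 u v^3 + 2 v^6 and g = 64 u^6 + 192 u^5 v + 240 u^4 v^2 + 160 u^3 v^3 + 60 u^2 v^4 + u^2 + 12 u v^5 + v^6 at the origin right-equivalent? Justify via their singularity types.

Yes.

The Hessian of f at 0 is [[2, 0], [0, 0]] with rank 1, so corank 1. A Groebner basis of the Jacobian ideal J(f) in C{u,v} is {u*v^2, -u + v^3, u^2}; counting standard monomials gives mu = 5. Corank 1: A-series; mu = 5 gives A_5. The Hessian of g at 0 is [[2, 0], [0, 0]] with rank 1, so corank 1. A Groebner basis of the Jacobian ideal J(g) in C{u,v} is {v^5, u}; counting standard monomials gives mu = 5. Corank 1: A-series; mu = 5 gives A_5. Both have type A_5, hence right-equivalent.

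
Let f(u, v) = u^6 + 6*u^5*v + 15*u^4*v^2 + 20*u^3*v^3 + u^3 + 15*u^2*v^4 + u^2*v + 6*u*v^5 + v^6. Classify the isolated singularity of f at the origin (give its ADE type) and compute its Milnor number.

Type D_{7}, Milnor number mu = 7.

The Hessian of f at 0 has rank 0. Corank 2; j^3 = u^2*(u + v) has shape L^2 M (L != M), so D-series; mu = 7 gives D_7.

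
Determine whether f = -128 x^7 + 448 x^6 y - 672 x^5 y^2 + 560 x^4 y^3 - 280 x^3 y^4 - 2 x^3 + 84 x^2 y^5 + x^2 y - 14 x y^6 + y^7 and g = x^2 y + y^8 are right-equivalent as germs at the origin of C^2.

No.

The Hessian of f at 0 is [[0, 0], [0, 0]] with rank 0, so corank 2. A Groebner basis of the Jacobian ideal J(f) in C{x,y} is {x*y/14 + y^6, x*y^2, x^2 - x*y/2}; counting standard monomials gives mu = 8. Corank 2; j^3 = -x^2*(2*x - y) has shape L^2 M (L != M), so D-series; mu = 8 gives D_8. The Hessian of g at 0 is [[0, 0], [0, 0]] with rank 0, so corank 2. A Groebner basis of the Jacobian ideal J(g) in C{x,y} is {x^2/8 + y^7, x^3, x*y}; counting standard monomials gives mu = 9. Corank 2; j^3 = x^2*y has shape L^2 M (L != M), so D-series; mu = 9 gives D_9. f is D_8 but g is D_9, hence not right-equivalent.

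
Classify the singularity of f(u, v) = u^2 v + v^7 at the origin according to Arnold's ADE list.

D_8

The Hessian of f at 0 has rank 0. Corank 2; j^3 = u^2*v has shape L^2 M (L != M), so D-series; mu = 8 gives D_8.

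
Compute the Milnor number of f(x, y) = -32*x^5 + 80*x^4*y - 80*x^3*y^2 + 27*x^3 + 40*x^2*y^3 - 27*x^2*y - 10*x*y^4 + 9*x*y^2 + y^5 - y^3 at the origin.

8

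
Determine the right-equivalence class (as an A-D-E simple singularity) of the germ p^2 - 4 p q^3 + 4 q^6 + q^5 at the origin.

A_{4}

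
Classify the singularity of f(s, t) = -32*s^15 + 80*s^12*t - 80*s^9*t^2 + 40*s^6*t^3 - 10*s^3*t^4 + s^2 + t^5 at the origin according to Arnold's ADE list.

A_4

The Hessian of f at 0 has rank 1. Corank 1: A-series; mu = 4 gives A_4.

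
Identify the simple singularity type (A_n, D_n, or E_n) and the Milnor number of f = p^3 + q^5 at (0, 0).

The Hessian of f at 0 has rank 0. Corank 2; j^3 = p^3 is a perfect cube, so E-series; the 5-jet and mu = 8 give E_8.

Type E_{8}, Milnor number mu = 8.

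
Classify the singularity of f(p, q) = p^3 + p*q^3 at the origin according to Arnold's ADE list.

E_{7}

The Hessian of f at 0 is [[0, 0], [0, 0]] with rank 0, so corank 2. A Groebner basis of the Jacobian ideal J(f) in C{p,q} is {p^3, p*q^2, 3*p^2 + q^3}; counting standard monomials gives mu = 7. Corank 2; j^3 = p^3 is a perfect cube, so E-series; the 4-jet and mu = 7 give E_7.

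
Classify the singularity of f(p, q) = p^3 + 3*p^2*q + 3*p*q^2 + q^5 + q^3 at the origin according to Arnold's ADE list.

E_8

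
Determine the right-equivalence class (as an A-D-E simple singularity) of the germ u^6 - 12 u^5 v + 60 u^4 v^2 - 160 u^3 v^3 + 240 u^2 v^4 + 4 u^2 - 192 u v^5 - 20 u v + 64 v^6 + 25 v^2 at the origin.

A5

The Hessian of f at 0 has rank 1. Corank 1: A-series; mu = 5 gives A_5.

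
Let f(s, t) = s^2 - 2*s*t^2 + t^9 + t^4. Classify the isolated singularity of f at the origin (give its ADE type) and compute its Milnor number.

Type A8, Milnor number mu = 8.

The Hessian of f at 0 has rank 1. Corank 1: A-series; mu = 8 gives A_8.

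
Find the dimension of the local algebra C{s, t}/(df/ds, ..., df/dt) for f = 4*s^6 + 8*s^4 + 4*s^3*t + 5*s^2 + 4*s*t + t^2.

1

The Hessian of f at 0 has rank 2. Corank 0: nondegenerate Morse point, so A_1.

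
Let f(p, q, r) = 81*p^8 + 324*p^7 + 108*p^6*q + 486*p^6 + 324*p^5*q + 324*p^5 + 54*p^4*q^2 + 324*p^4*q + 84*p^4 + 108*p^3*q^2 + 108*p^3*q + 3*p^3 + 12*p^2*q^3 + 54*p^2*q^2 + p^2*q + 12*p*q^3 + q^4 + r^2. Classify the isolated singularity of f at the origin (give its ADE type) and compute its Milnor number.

Type D_{5}, Milnor number mu = 5.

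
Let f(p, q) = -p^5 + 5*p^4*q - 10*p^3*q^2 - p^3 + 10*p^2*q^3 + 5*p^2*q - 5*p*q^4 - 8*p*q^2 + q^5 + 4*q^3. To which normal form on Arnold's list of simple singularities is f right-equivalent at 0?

D_{6}

The Hessian of f at 0 is [[0, 0], [0, 0]] with rank 0, so corank 2. A Groebner basis of the Jacobian ideal J(f) in C{p,q} is {-p*q/5 + q^4 + 2*q^2/5, p*q^2 - 2*q^3, p^2 - 3*p*q + 2*q^2}; counting standard monomials gives mu = 6. Corank 2; j^3 = -(p - 2*q)^2*(p - q) has shape L^2 M (L != M), so D-series; mu = 6 gives D_6.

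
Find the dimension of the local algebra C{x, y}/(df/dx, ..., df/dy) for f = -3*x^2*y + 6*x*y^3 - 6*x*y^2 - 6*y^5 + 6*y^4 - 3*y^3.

The Hessian of f at 0 is [[0, 0], [0, 0]] with rank 0, so corank 2. A Groebner basis of the Jacobian ideal J(f) in C{x,y} is {x^3 + 3*x^2/4 + 5*x*y/2 + 7*y^2/4, x^2*y - x^2/2 - 2*x*y - 3*y^2/2, x^2/4 + x*y^2 + 3*x*y/2 + 5*y^2/4, -x*y + y^3 - y^2}; counting standard monomials gives mu = 6. Corank 2; j^3 = -3*y*(x + y)^2 has shape L^2 M (L != M), so D-series; mu = 6 gives D_6.

6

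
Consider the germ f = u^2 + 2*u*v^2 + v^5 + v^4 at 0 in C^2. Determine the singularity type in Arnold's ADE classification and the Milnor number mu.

The Hessian of f at 0 is [[2, 0], [0, 0]] with rank 1, so corank 1. A Groebner basis of the Jacobian ideal J(f) in C{u,v} is {u^2, u + v^2}; counting standard monomials gives mu = 4. Corank 1: A-series; mu = 4 gives A_4.

Type A_{4}, Milnor number mu = 4.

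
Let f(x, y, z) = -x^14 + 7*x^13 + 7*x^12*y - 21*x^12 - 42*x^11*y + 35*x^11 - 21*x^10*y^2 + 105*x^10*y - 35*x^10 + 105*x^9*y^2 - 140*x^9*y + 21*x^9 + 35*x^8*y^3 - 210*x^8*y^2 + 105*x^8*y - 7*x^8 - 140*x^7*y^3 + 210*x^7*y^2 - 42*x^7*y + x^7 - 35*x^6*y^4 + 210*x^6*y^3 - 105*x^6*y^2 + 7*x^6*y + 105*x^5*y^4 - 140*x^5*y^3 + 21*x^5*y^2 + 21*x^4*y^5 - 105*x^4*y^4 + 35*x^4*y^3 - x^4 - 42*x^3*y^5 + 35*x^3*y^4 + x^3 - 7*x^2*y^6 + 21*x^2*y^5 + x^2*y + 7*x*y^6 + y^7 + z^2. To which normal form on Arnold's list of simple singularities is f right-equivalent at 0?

The Hessian of f at 0 is [[0, 0, 0], [0, 0, 0], [0, 0, 2]] with rank 1, so corank 2. A Groebner basis of the Jacobian ideal J(f) in C{x,y,z} is {-x*y/7 + y^6, x*y^2, x^2 + x*y, z}; counting standard monomials gives mu = 8. Corank 2; j^3 = x^2*(x + y) has shape L^2 M (L != M), so D-series; mu = 8 gives D_8.

D8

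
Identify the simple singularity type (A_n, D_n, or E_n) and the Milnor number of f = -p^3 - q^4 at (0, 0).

Type E_6, Milnor number mu = 6.

The Hessian of f at 0 is [[0, 0], [0, 0]] with rank 0, so corank 2. A Groebner basis of the Jacobian ideal J(f) in C{p,q} is {q^3, p^2}; counting standard monomials gives mu = 6. Corank 2; j^3 = -p^3 is a perfect cube, so E-series; the 4-jet and mu = 6 give E_6.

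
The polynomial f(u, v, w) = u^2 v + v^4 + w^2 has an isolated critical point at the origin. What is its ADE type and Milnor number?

Type D_{5}, Milnor number mu = 5.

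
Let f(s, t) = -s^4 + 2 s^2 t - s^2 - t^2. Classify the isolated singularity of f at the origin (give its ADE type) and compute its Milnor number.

Type A1, Milnor number mu = 1.

The Hessian of f at 0 has rank 2. Corank 0: nondegenerate Morse point, so A_1.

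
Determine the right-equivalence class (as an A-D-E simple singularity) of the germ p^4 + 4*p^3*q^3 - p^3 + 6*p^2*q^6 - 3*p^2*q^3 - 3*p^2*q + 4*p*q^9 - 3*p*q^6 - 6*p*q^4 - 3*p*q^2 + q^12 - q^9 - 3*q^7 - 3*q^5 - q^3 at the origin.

The Hessian of f at 0 has rank 0. Corank 2; j^3 = -(p + q)^3 is a perfect cube, so E-series; the 4-jet and mu = 6 give E_6.

E6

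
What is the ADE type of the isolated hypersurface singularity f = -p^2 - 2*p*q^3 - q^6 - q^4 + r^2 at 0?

A3

The Hessian of f at 0 is [[-2, 0, 0], [0, 0, 0], [0, 0, 2]] with rank 2, so corank 1. A Groebner basis of the Jacobian ideal J(f) in C{p,q,r} is {q^3, p, r}; counting standard monomials gives mu = 3. Corank 1: A-series; mu = 3 gives A_3.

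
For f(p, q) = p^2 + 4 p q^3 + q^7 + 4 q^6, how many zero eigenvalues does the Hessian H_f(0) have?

Hessian at 0 has rank 1.

1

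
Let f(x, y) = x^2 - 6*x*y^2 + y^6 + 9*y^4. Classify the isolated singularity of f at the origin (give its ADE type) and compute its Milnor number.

Type A_5, Milnor number mu = 5.

The Hessian of f at 0 has rank 1. Corank 1: A-series; mu = 5 gives A_5.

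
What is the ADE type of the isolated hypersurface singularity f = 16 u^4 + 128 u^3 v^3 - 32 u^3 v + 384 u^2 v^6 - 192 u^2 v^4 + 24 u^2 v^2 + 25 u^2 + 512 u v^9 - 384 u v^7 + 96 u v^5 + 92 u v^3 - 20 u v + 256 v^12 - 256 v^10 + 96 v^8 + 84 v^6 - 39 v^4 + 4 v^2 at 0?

The Hessian of f at 0 has rank 1. Corank 1: A-series; mu = 3 gives A_3.

A3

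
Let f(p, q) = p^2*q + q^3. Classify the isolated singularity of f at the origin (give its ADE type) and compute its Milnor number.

The Hessian of f at 0 has rank 0. Corank 2; j^3 = q*(p^2 + q^2) splits into three distinct lines over C (the quadratic factor has nonzero discriminant), so D_4.

Type D4, Milnor number mu = 4.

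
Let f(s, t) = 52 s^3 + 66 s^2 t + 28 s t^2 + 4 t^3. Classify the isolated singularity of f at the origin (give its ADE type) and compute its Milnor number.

Type D_4, Milnor number mu = 4.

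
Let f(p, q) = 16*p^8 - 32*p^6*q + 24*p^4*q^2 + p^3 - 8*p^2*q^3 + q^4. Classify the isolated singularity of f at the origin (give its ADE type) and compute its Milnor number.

The Hessian of f at 0 has rank 0. Corank 2; j^3 = p^3 is a perfect cube, so E-series; the 4-jet and mu = 6 give E_6.

Type E_{6}, Milnor number mu = 6.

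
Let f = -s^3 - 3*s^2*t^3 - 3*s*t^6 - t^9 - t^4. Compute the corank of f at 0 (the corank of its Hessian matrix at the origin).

Hessian at 0 has rank 0.

2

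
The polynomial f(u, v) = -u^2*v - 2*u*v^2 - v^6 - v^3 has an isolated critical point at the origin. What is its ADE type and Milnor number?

Type D_7, Milnor number mu = 7.

The Hessian of f at 0 has rank 0. Corank 2; j^3 = -v*(u + v)^2 has shape L^2 M (L != M), so D-series; mu = 7 gives D_7.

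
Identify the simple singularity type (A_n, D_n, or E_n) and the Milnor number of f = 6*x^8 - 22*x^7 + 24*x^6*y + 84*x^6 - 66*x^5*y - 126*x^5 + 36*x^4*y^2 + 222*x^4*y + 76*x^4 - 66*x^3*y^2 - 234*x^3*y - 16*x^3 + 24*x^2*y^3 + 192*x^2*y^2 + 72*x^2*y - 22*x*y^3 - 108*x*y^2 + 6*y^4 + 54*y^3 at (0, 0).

The Hessian of f at 0 has rank 0. Corank 2; j^3 = -2*(2*x - 3*y)^3 is a perfect cube, so E-series; the 4-jet and mu = 7 give E_7.

Type E7, Milnor number mu = 7.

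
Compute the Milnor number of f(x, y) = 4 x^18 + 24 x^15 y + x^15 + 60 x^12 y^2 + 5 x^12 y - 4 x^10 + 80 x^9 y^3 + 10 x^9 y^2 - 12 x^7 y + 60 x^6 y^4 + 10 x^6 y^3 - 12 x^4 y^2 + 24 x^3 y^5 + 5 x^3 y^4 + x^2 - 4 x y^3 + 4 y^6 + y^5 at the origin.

4

The Hessian of f at 0 is [[2, 0], [0, 0]] with rank 1, so corank 1. A Groebner basis of the Jacobian ideal J(f) in C{x,y} is {-x/2 + y^3, x^2, x*y}; counting standard monomials gives mu = 4. Corank 1: A-series; mu = 4 gives A_4.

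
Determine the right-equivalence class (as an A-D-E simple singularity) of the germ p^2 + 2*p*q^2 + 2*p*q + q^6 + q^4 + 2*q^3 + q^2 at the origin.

The Hessian of f at 0 is [[2, 2], [2, 2]] with rank 1, so corank 1. A Groebner basis of the Jacobian ideal J(f) in C{p,q} is {p^3 + 3*p^2 + 5*p*q - 2*p - 2*q, p^2*q - 2*p^2 - 3*p*q + p + q, p + q^2 + q}; counting standard monomials gives mu = 5. Corank 1: A-series; mu = 5 gives A_5.

A_{5}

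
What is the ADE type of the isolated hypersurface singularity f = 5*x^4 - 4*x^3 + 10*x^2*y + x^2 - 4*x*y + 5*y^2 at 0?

A_{1}

The Hessian of f at 0 is [[2, -4], [-4, 10]] with rank 2, so corank 0. A Groebner basis of the Jacobian ideal J(f) in C{x,y} is {x, y}; counting standard monomials gives mu = 1. Corank 0: nondegenerate Morse point, so A_1.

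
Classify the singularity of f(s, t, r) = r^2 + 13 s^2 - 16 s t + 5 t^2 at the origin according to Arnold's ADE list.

A_1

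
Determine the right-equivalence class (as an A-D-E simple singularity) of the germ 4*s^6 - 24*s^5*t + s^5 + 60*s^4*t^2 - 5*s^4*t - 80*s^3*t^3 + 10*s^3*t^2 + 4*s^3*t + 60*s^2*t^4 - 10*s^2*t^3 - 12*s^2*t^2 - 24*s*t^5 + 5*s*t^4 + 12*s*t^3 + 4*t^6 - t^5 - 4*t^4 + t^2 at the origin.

A_{4}

The Hessian of f at 0 has rank 1. Corank 1: A-series; mu = 4 gives A_4.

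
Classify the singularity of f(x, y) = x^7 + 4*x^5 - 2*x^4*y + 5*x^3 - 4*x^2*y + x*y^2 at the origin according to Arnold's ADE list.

The Hessian of f at 0 has rank 0. Corank 2; j^3 = x*(5*x^2 - 4*x*y + y^2) splits into three distinct lines over C (the quadratic factor has nonzero discriminant), so D_4.

D_4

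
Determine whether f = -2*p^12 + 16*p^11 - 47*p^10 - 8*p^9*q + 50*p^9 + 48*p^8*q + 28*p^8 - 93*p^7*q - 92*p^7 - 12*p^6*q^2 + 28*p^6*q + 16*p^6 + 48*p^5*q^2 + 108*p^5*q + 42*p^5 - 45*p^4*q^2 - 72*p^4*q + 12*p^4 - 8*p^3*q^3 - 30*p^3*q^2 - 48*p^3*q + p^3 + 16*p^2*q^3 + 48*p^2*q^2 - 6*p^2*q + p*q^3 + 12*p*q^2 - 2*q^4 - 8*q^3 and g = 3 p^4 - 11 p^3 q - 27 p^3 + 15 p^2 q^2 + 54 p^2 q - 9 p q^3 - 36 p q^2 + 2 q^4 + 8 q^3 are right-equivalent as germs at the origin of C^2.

Yes.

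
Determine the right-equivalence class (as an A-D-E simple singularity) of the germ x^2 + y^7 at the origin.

A6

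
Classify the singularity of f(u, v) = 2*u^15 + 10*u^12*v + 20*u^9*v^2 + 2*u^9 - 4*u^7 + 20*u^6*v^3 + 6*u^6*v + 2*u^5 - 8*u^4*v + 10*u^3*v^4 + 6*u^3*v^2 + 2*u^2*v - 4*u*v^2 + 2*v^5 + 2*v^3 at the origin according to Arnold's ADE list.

The Hessian of f at 0 is [[0, 0], [0, 0]] with rank 0, so corank 2. A Groebner basis of the Jacobian ideal J(f) in C{u,v} is {-u*v + v^4 + v^2, u*v^2 - v^3, u^2 + 3*u*v - 4*v^2}; counting standard monomials gives mu = 6. Corank 2; j^3 = 2*v*(u - v)^2 has shape L^2 M (L != M), so D-series; mu = 6 gives D_6.

D_6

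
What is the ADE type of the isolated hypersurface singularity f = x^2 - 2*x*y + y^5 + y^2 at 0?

A_4

The Hessian of f at 0 has rank 1. Corank 1: A-series; mu = 4 gives A_4.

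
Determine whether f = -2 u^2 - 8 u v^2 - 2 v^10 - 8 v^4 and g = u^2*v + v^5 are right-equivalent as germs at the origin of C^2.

No.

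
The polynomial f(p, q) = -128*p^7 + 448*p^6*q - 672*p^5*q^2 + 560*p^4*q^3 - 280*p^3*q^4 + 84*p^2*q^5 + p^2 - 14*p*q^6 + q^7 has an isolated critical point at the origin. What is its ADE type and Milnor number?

The Hessian of f at 0 has rank 1. Corank 1: A-series; mu = 6 gives A_6.

Type A_{6}, Milnor number mu = 6.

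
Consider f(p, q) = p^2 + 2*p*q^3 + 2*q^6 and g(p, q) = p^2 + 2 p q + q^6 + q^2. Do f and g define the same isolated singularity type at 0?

The Hessian of f at 0 has rank 1. Corank 1: A-series; mu = 5 gives A_5. The Hessian of g at 0 has rank 1. Corank 1: A-series; mu = 5 gives A_5. Both have type A_5, hence right-equivalent.

Yes.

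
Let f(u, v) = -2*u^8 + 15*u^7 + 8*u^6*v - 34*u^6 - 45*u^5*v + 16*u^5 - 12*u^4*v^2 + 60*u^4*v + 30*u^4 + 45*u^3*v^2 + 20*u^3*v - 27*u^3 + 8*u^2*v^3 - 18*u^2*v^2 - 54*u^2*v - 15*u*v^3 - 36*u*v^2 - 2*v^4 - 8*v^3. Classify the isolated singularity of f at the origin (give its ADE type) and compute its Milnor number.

Type E7, Milnor number mu = 7.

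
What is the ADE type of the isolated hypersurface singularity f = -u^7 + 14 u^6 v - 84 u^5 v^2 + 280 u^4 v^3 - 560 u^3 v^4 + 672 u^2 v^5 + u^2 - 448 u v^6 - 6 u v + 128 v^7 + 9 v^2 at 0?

The Hessian of f at 0 is [[2, -6], [-6, 18]] with rank 1, so corank 1. A Groebner basis of the Jacobian ideal J(f) in C{u,v} is {v^6, u - 3*v}; counting standard monomials gives mu = 6. Corank 1: A-series; mu = 6 gives A_6.

A6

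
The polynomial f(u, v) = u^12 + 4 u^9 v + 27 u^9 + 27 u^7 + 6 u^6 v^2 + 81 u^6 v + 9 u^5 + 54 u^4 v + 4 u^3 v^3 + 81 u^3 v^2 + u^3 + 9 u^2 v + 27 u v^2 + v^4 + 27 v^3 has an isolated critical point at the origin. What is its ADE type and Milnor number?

The Hessian of f at 0 is [[0, 0], [0, 0]] with rank 0, so corank 2. A Groebner basis of the Jacobian ideal J(f) in C{u,v} is {v^3, u^2 + 6*u*v + 9*v^2}; counting standard monomials gives mu = 6. Corank 2; j^3 = (u + 3*v)^3 is a perfect cube, so E-series; the 4-jet and mu = 6 give E_6.

Type E_{6}, Milnor number mu = 6.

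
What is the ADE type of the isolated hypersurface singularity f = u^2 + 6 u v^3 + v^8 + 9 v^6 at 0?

A_{7}

The Hessian of f at 0 is [[2, 0], [0, 0]] with rank 1, so corank 1. A Groebner basis of the Jacobian ideal J(f) in C{u,v} is {u^3, u^2*v, u/3 + v^3}; counting standard monomials gives mu = 7. Corank 1: A-series; mu = 7 gives A_7.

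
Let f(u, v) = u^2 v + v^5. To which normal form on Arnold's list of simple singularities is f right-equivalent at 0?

D6

The Hessian of f at 0 is [[0, 0], [0, 0]] with rank 0, so corank 2. A Groebner basis of the Jacobian ideal J(f) in C{u,v} is {u^2/5 + v^4, u^3, u*v}; counting standard monomials gives mu = 6. Corank 2; j^3 = u^2*v has shape L^2 M (L != M), so D-series; mu = 6 gives D_6.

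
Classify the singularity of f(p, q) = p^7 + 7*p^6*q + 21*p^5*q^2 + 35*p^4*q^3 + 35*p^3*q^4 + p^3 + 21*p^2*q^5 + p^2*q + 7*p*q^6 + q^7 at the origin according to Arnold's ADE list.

The Hessian of f at 0 has rank 0. Corank 2; j^3 = p^2*(p + q) has shape L^2 M (L != M), so D-series; mu = 8 gives D_8.

D_{8}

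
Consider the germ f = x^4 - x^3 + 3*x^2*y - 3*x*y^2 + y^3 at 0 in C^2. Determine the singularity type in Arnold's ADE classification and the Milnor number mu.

The Hessian of f at 0 is [[0, 0], [0, 0]] with rank 0, so corank 2. A Groebner basis of the Jacobian ideal J(f) in C{x,y} is {y^4, x*y^2 - 2*y^3/3, x^2 - 2*x*y + y^2}; counting standard monomials gives mu = 6. Corank 2; j^3 = -(x - y)^3 is a perfect cube, so E-series; the 4-jet and mu = 6 give E_6.

Type E6, Milnor number mu = 6.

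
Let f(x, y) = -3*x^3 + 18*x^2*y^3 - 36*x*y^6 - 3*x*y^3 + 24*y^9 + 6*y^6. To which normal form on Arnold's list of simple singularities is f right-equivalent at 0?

E7

The Hessian of f at 0 has rank 0. Corank 2; j^3 = -3*x^3 is a perfect cube, so E-series; the 4-jet and mu = 7 give E_7.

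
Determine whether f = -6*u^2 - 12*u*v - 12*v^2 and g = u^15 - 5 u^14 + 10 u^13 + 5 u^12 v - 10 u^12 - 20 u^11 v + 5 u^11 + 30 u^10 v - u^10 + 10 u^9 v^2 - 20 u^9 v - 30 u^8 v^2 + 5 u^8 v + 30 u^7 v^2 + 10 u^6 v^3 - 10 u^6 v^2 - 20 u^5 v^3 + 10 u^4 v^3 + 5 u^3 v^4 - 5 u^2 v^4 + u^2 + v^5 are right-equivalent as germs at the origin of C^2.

No.

The Hessian of f at 0 has rank 2. Corank 0: nondegenerate Morse point, so A_1. The Hessian of g at 0 has rank 1. Corank 1: A-series; mu = 4 gives A_4. f is A_1 but g is A_4, hence not right-equivalent.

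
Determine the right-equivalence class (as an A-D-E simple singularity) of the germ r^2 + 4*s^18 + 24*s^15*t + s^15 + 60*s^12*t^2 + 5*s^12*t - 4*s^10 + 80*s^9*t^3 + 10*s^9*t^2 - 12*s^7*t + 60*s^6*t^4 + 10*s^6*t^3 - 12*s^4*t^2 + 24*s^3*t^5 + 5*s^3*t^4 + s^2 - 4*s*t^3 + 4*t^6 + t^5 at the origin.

The Hessian of f at 0 has rank 2. Corank 1: A-series; mu = 4 gives A_4.

A4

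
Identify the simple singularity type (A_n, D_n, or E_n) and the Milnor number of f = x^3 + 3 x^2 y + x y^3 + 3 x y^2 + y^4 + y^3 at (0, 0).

Type E_{7}, Milnor number mu = 7.

The Hessian of f at 0 is [[0, 0], [0, 0]] with rank 0, so corank 2. A Groebner basis of the Jacobian ideal J(f) in C{x,y} is {x^3 + 3*x^2*y + 6*x^2 + 12*x*y + 6*y^2, -3*x^2 + x*y^2 - 6*x*y - 3*y^2, 3*x^2 + 6*x*y + y^3 + 3*y^2}; counting standard monomials gives mu = 7. Corank 2; j^3 = (x + y)^3 is a perfect cube, so E-series; the 4-jet and mu = 7 give E_7.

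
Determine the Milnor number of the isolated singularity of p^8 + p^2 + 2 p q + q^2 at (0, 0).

The Hessian of f at 0 has rank 1. Corank 1: A-series; mu = 7 gives A_7.

7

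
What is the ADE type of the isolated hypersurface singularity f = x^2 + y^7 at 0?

The Hessian of f at 0 has rank 1. Corank 1: A-series; mu = 6 gives A_6.

A_{6}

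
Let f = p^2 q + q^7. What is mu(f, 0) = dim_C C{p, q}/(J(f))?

8

The Hessian of f at 0 is [[0, 0], [0, 0]] with rank 0, so corank 2. A Groebner basis of the Jacobian ideal J(f) in C{p,q} is {p^2/7 + q^6, p^3, p*q}; counting standard monomials gives mu = 8. Corank 2; j^3 = p^2*q has shape L^2 M (L != M), so D-series; mu = 8 gives D_8.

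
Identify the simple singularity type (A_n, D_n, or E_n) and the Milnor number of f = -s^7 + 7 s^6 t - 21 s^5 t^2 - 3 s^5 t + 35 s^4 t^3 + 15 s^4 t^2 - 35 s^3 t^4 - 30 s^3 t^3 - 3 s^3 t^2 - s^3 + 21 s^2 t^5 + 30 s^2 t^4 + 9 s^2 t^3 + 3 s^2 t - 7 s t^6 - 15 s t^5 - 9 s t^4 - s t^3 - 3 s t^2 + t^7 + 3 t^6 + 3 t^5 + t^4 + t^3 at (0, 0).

Type E7, Milnor number mu = 7.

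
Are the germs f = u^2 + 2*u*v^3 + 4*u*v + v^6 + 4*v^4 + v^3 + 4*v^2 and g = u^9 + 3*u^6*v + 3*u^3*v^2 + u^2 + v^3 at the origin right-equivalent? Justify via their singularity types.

Yes.

The Hessian of f at 0 has rank 1. Corank 1: A-series; mu = 2 gives A_2. The Hessian of g at 0 has rank 1. Corank 1: A-series; mu = 2 gives A_2. Both have type A_2, hence right-equivalent.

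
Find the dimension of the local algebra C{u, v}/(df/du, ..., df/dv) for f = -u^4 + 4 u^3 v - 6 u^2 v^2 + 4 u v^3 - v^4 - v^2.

3

The Hessian of f at 0 is [[0, 0], [0, -2]] with rank 1, so corank 1. A Groebner basis of the Jacobian ideal J(f) in C{u,v} is {u^3, v}; counting standard monomials gives mu = 3. Corank 1: A-series; mu = 3 gives A_3.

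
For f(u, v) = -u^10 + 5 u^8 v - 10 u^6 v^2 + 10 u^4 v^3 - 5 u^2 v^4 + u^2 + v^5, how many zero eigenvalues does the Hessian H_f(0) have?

1

The Hessian at 0 is [[2, 0], [0, 0]] of rank 1; hence corank 1.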